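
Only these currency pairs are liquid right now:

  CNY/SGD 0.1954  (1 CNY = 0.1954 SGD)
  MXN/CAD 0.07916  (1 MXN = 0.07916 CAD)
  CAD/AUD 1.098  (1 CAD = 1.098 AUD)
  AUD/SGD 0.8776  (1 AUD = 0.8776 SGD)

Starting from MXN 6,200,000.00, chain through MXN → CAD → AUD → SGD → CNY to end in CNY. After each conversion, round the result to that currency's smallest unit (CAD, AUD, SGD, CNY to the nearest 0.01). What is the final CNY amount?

MXN 6,200,000.00 × 0.07916 = CAD 490,792.00
CAD 490,792.00 × 1.098 = AUD 538,889.62
AUD 538,889.62 × 0.8776 = SGD 472,929.53
SGD 472,929.53 ÷ 0.1954 = CNY 2,420,314.89

CNY 2,420,314.89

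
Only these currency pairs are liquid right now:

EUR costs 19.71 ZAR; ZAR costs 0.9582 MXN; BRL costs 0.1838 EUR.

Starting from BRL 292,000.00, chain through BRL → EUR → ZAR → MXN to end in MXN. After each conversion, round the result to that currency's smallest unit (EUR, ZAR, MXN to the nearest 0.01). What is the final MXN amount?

MXN 1,013,610.62

BRL 292,000.00 × 0.1838 = EUR 53,669.60
EUR 53,669.60 × 19.71 = ZAR 1,057,827.82
ZAR 1,057,827.82 × 0.9582 = MXN 1,013,610.62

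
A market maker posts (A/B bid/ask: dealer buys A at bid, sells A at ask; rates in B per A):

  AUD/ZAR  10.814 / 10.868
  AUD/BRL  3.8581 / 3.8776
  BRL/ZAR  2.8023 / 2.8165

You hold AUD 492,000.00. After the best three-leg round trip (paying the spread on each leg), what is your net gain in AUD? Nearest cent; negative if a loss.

Net result: AUD -2,555.36 (no profitable arbitrage after spreads)

Best loop AUD → BRL → ZAR → AUD:
AUD 492,000.00 × 3.8581 (sell AUD at bid) = BRL 1,898,185.20
BRL 1,898,185.20 × 2.8023 (sell BRL at bid) = ZAR 5,319,284.39
ZAR 5,319,284.39 ÷ 10.868 (buy AUD at ask) = AUD 489,444.64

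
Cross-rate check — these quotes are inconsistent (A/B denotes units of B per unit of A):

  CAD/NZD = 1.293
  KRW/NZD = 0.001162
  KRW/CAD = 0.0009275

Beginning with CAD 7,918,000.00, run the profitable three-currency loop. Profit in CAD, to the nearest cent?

Profit: CAD 253,876.84

Profitable loop is CAD → NZD → KRW → CAD:
CAD 7,918,000.00 × 1.293 = NZD 10,237,974.00
NZD 10,237,974.00 ÷ 0.001162 = KRW 8,810,648,881
KRW 8,810,648,881 × 0.0009275 = CAD 8,171,876.84
Profit = CAD 8,171,876.84 − CAD 7,918,000.00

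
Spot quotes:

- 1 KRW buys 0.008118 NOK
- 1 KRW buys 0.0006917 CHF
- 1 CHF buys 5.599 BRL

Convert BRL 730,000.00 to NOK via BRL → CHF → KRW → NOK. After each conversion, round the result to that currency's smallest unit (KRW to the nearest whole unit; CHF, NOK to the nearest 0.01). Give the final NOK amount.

BRL 730,000.00 ÷ 5.599 = CHF 130,380.43
CHF 130,380.43 ÷ 0.0006917 = KRW 188,492,743
KRW 188,492,743 × 0.008118 = NOK 1,530,184.09

NOK 1,530,184.09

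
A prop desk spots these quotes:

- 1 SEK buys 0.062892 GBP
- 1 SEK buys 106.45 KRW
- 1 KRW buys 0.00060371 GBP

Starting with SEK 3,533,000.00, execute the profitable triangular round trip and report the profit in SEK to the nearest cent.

Profit: SEK 77,125.23

Profitable loop is SEK → KRW → GBP → SEK:
SEK 3,533,000.00 × 106.45 = KRW 376,087,850
KRW 376,087,850 × 0.00060371 = GBP 227,048.00
GBP 227,048.00 ÷ 0.062892 = SEK 3,610,125.23
Profit = SEK 3,610,125.23 − SEK 3,533,000.00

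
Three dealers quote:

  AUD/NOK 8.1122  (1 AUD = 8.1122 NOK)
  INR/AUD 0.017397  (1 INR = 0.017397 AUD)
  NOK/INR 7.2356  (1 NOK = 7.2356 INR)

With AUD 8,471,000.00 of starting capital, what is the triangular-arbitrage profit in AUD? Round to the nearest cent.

Profitable loop is AUD → NOK → INR → AUD:
AUD 8,471,000.00 × 8.1122 = NOK 68,718,446.20
NOK 68,718,446.20 × 7.2356 = INR 497,219,189.32
INR 497,219,189.32 × 0.017397 = AUD 8,650,122.24
Profit = AUD 8,650,122.24 − AUD 8,471,000.00

Profit: AUD 179,122.24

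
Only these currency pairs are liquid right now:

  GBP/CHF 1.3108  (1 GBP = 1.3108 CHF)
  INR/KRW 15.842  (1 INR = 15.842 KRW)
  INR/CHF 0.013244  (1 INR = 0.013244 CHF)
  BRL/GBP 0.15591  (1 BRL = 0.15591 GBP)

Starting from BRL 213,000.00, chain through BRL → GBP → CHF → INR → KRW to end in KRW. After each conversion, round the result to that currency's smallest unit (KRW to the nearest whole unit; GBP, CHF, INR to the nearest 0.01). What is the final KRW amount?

KRW 52,069,187

BRL 213,000.00 × 0.15591 = GBP 33,208.83
GBP 33,208.83 × 1.3108 = CHF 43,530.13
CHF 43,530.13 ÷ 0.013244 = INR 3,286,781.18
INR 3,286,781.18 × 15.842 = KRW 52,069,187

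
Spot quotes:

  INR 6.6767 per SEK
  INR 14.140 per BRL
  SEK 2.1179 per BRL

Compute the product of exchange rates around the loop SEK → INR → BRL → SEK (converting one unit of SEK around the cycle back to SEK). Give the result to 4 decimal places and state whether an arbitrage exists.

1.0000 (no arbitrage)

Around SEK → INR → BRL → SEK: 1 × 6.6767 ÷ 14.140 × 2.1179 = 1.000041
Product ≈ 1 (deviation 0.004%, within rounding noise).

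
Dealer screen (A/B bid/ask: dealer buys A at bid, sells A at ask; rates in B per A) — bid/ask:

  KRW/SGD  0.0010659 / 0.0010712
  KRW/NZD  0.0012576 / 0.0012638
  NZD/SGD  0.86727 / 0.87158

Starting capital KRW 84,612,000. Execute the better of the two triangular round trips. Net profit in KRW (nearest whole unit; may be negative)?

Best loop KRW → NZD → SGD → KRW:
KRW 84,612,000 × 0.0012576 (sell KRW at bid) = NZD 106,408.05
NZD 106,408.05 × 0.86727 (sell NZD at bid) = SGD 92,284.51
SGD 92,284.51 ÷ 0.0010712 (buy KRW at ask) = KRW 86,150,589

Net profit: KRW 1,538,589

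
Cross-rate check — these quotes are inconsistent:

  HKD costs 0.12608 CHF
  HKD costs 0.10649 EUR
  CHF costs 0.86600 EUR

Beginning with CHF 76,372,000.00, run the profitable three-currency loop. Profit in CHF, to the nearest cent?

Profit: CHF 1,932,988.30

Profitable loop is CHF → EUR → HKD → CHF:
CHF 76,372,000.00 × 0.86600 = EUR 66,138,152.00
EUR 66,138,152.00 ÷ 0.10649 = HKD 621,073,828.53
HKD 621,073,828.53 × 0.12608 = CHF 78,304,988.30
Profit = CHF 78,304,988.30 − CHF 76,372,000.00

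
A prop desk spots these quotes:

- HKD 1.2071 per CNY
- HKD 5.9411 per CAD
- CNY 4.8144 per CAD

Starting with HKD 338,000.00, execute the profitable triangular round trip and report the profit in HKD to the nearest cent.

Profitable loop is HKD → CNY → CAD → HKD:
HKD 338,000.00 ÷ 1.2071 = CNY 280,009.94
CNY 280,009.94 ÷ 4.8144 = CAD 58,160.92
CAD 58,160.92 × 5.9411 = HKD 345,539.85
Profit = HKD 345,539.85 − HKD 338,000.00

Profit: HKD 7,539.85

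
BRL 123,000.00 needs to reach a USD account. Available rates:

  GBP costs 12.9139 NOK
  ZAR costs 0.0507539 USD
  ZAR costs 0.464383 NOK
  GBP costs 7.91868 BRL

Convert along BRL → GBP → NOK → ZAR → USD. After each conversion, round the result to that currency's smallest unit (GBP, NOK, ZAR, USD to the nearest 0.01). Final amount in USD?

BRL 123,000.00 ÷ 7.91868 = GBP 15,532.89
GBP 15,532.89 × 12.9139 = NOK 200,590.19
NOK 200,590.19 ÷ 0.464383 = ZAR 431,949.90
ZAR 431,949.90 × 0.0507539 = USD 21,923.14

USD 21,923.14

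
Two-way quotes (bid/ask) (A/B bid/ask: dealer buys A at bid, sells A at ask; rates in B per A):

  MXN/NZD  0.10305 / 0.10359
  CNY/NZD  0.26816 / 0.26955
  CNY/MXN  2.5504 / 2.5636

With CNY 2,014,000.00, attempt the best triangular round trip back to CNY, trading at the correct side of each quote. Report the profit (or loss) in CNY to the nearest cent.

Net profit: CNY 19,692.88

Best loop CNY → NZD → MXN → CNY:
CNY 2,014,000.00 × 0.26816 (sell CNY at bid) = NZD 540,074.24
NZD 540,074.24 ÷ 0.10359 (buy MXN at ask) = MXN 5,213,575.06
MXN 5,213,575.06 ÷ 2.5636 (buy CNY at ask) = CNY 2,033,692.88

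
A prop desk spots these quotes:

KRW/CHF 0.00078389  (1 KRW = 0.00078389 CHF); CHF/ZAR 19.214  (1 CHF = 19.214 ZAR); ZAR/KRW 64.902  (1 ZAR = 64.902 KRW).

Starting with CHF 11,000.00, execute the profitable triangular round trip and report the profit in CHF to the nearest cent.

Profitable loop is CHF → KRW → ZAR → CHF:
CHF 11,000.00 ÷ 0.00078389 = KRW 14,032,581
KRW 14,032,581 ÷ 64.902 = ZAR 216,211.84
ZAR 216,211.84 ÷ 19.214 = CHF 11,252.83
Profit = CHF 11,252.83 − CHF 11,000.00

Profit: CHF 252.83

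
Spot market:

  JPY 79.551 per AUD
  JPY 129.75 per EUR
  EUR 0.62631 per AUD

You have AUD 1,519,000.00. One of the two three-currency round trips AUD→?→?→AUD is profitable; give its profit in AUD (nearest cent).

Profit: AUD 32,703.87

Profitable loop is AUD → EUR → JPY → AUD:
AUD 1,519,000.00 × 0.62631 = EUR 951,364.89
EUR 951,364.89 × 129.75 = JPY 123,439,594
JPY 123,439,594 ÷ 79.551 = AUD 1,551,703.87
Profit = AUD 1,551,703.87 − AUD 1,519,000.00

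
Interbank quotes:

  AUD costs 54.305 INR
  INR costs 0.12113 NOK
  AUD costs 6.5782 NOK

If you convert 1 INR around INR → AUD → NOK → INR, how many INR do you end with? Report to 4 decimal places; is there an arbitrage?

1.0000 (no arbitrage)

Around INR → AUD → NOK → INR: 1 ÷ 54.305 × 6.5782 ÷ 0.12113 = 1.000036
Product ≈ 1 (deviation 0.004%, within rounding noise).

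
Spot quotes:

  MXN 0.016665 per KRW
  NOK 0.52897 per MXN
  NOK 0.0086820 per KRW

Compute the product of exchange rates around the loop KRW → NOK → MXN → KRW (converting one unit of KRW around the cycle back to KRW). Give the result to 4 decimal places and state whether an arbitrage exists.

Around KRW → NOK → MXN → KRW: 1 × 0.0086820 ÷ 0.52897 ÷ 0.016665 = 0.984880
Product < 1; profitable direction is KRW → MXN → NOK → KRW.

0.9849 (arbitrage exists)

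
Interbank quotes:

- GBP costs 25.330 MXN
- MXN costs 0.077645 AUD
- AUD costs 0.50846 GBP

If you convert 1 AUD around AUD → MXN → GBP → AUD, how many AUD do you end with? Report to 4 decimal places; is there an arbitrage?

1.0000 (no arbitrage)

Around AUD → MXN → GBP → AUD: 1 ÷ 0.077645 ÷ 25.330 ÷ 0.50846 = 0.999987
Product ≈ 1 (deviation 0.001%, within rounding noise).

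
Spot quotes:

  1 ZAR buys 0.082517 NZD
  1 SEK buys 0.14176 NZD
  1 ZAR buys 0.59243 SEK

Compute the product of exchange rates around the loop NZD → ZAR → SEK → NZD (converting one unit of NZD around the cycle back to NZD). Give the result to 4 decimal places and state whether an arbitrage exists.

Around NZD → ZAR → SEK → NZD: 1 ÷ 0.082517 × 0.59243 × 0.14176 = 1.017765
Product > 1; profitable direction is NZD → ZAR → SEK → NZD.

1.0178 (arbitrage exists)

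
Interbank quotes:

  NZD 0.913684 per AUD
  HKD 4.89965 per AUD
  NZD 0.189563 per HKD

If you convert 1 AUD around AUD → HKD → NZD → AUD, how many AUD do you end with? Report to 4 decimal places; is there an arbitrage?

Around AUD → HKD → NZD → AUD: 1 × 4.89965 × 0.189563 ÷ 0.913684 = 1.016536
Product > 1; profitable direction is AUD → HKD → NZD → AUD.

1.0165 (arbitrage exists)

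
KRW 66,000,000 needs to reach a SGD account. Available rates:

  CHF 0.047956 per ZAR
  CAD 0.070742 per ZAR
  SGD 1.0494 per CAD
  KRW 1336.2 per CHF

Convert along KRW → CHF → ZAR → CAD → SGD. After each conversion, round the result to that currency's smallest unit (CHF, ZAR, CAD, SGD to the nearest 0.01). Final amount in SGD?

KRW 66,000,000 ÷ 1336.2 = CHF 49,393.80
CHF 49,393.80 ÷ 0.047956 = ZAR 1,029,981.65
ZAR 1,029,981.65 × 0.070742 = CAD 72,862.96
CAD 72,862.96 × 1.0494 = SGD 76,462.39

SGD 76,462.39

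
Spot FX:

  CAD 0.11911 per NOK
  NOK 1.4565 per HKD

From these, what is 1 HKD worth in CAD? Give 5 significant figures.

1 HKD × 1.4565 = 1.4565 NOK
1.4565 NOK × 0.11911 = 0.173484 CAD

HKD/CAD = 0.17348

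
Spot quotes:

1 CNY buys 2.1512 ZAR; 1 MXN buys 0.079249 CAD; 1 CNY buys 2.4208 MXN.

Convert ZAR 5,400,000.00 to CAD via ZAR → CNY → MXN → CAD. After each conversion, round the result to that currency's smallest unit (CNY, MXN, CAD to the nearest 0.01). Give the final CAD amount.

CAD 481,576.93

ZAR 5,400,000.00 ÷ 2.1512 = CNY 2,510,226.85
CNY 2,510,226.85 × 2.4208 = MXN 6,076,757.16
MXN 6,076,757.16 × 0.079249 = CAD 481,576.93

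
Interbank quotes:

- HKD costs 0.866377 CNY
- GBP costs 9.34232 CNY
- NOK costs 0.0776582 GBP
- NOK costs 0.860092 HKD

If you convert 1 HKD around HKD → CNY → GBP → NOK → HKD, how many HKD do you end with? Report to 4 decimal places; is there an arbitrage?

1.0271 (arbitrage exists)

Around HKD → CNY → GBP → NOK → HKD: 1 × 0.866377 ÷ 9.34232 ÷ 0.0776582 × 0.860092 = 1.027093
Product > 1; profitable direction is HKD → CNY → GBP → NOK → HKD.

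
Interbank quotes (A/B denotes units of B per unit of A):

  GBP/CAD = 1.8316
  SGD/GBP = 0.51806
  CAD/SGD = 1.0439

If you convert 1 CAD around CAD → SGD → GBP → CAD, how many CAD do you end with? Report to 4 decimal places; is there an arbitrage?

Around CAD → SGD → GBP → CAD: 1 × 1.0439 × 0.51806 × 1.8316 = 0.990534
Product < 1; profitable direction is CAD → GBP → SGD → CAD.

0.9905 (arbitrage exists)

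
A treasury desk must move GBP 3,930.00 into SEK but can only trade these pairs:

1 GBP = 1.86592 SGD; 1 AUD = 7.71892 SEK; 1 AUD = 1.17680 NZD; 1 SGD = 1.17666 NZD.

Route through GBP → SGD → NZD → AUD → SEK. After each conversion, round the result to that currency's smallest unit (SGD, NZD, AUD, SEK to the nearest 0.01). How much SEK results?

GBP 3,930.00 × 1.86592 = SGD 7,333.07
SGD 7,333.07 × 1.17666 = NZD 8,628.53
NZD 8,628.53 ÷ 1.17680 = AUD 7,332.20
AUD 7,332.20 × 7.71892 = SEK 56,596.67

SEK 56,596.67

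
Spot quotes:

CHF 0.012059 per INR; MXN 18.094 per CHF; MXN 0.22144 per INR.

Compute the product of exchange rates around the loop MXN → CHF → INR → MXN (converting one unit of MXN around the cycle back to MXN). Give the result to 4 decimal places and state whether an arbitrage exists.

1.0149 (arbitrage exists)

Around MXN → CHF → INR → MXN: 1 ÷ 18.094 ÷ 0.012059 × 0.22144 = 1.014869
Product > 1; profitable direction is MXN → CHF → INR → MXN.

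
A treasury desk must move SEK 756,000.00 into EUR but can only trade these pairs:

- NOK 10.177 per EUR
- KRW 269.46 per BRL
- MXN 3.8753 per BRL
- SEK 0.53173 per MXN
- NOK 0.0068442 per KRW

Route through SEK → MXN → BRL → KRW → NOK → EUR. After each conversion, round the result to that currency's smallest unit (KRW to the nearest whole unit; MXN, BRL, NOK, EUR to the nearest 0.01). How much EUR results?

SEK 756,000.00 ÷ 0.53173 = MXN 1,421,774.21
MXN 1,421,774.21 ÷ 3.8753 = BRL 366,881.07
BRL 366,881.07 × 269.46 = KRW 98,859,773
KRW 98,859,773 × 0.0068442 = NOK 676,616.06
NOK 676,616.06 ÷ 10.177 = EUR 66,484.82

EUR 66,484.82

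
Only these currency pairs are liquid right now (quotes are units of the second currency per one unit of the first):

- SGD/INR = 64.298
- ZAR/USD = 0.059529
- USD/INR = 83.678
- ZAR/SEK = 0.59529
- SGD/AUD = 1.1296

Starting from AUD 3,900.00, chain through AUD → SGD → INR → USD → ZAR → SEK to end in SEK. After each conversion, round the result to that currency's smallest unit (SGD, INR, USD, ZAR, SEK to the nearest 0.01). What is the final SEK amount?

SEK 26,529.30

AUD 3,900.00 ÷ 1.1296 = SGD 3,452.55
SGD 3,452.55 × 64.298 = INR 221,992.06
INR 221,992.06 ÷ 83.678 = USD 2,652.93
USD 2,652.93 ÷ 0.059529 = ZAR 44,565.34
ZAR 44,565.34 × 0.59529 = SEK 26,529.30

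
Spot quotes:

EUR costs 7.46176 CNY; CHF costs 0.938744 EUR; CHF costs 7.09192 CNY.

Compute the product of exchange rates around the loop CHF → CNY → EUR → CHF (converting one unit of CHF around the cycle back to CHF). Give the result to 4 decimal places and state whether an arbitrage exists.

Around CHF → CNY → EUR → CHF: 1 × 7.09192 ÷ 7.46176 ÷ 0.938744 = 1.012454
Product > 1; profitable direction is CHF → CNY → EUR → CHF.

1.0125 (arbitrage exists)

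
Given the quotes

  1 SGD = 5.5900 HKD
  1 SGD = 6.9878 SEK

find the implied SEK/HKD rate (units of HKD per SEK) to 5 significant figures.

SEK/HKD = 0.79997

1 SEK ÷ 6.9878 = 0.143107 SGD
0.143107 SGD × 5.5900 = 0.799966 HKD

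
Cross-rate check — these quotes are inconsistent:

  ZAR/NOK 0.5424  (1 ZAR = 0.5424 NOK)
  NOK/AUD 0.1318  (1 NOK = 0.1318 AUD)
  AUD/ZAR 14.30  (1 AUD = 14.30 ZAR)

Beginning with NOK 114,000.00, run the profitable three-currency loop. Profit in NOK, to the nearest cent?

Profitable loop is NOK → AUD → ZAR → NOK:
NOK 114,000.00 × 0.1318 = AUD 15,025.20
AUD 15,025.20 × 14.30 = ZAR 214,860.36
ZAR 214,860.36 × 0.5424 = NOK 116,540.26
Profit = NOK 116,540.26 − NOK 114,000.00

Profit: NOK 2,540.26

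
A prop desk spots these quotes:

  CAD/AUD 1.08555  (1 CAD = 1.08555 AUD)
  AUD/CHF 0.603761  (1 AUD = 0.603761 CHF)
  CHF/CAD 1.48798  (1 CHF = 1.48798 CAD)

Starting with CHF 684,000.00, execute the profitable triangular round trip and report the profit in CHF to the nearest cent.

Profit: CHF 17,365.05

Profitable loop is CHF → AUD → CAD → CHF:
CHF 684,000.00 ÷ 0.603761 = AUD 1,132,898.61
AUD 1,132,898.61 ÷ 1.08555 = CAD 1,043,617.17
CAD 1,043,617.17 ÷ 1.48798 = CHF 701,365.05
Profit = CHF 701,365.05 − CHF 684,000.00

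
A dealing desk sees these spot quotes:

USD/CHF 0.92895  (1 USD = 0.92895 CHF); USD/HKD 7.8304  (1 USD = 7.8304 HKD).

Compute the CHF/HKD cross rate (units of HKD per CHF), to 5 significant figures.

1 CHF ÷ 0.92895 = 1.07648 USD
1.07648 USD × 7.8304 = 8.4293 HKD

CHF/HKD = 8.4293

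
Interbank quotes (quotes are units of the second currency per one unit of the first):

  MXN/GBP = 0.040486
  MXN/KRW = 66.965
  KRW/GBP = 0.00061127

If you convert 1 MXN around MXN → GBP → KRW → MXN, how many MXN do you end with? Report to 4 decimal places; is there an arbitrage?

Around MXN → GBP → KRW → MXN: 1 × 0.040486 ÷ 0.00061127 ÷ 66.965 = 0.989063
Product < 1; profitable direction is MXN → KRW → GBP → MXN.

0.9891 (arbitrage exists)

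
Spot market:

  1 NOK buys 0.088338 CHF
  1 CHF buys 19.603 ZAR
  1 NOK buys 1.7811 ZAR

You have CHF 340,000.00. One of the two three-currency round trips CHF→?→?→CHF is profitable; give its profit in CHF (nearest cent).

Profitable loop is CHF → NOK → ZAR → CHF:
CHF 340,000.00 ÷ 0.088338 = NOK 3,848,853.27
NOK 3,848,853.27 × 1.7811 = ZAR 6,855,192.56
ZAR 6,855,192.56 ÷ 19.603 = CHF 349,701.20
Profit = CHF 349,701.20 − CHF 340,000.00

Profit: CHF 9,701.20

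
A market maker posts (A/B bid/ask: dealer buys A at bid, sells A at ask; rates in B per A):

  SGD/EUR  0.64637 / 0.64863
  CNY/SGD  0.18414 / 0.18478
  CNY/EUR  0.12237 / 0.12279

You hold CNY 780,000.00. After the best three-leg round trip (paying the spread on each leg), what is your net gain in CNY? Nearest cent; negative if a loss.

Net profit: CNY 16,374.91

Best loop CNY → EUR → SGD → CNY:
CNY 780,000.00 × 0.12237 (sell CNY at bid) = EUR 95,448.60
EUR 95,448.60 ÷ 0.64863 (buy SGD at ask) = SGD 147,154.16
SGD 147,154.16 ÷ 0.18478 (buy CNY at ask) = CNY 796,374.91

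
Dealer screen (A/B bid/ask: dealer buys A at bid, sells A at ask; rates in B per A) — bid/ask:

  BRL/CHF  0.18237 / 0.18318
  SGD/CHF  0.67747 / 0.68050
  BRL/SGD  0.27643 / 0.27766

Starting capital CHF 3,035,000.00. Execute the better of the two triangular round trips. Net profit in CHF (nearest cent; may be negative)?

Best loop CHF → BRL → SGD → CHF:
CHF 3,035,000.00 ÷ 0.18318 (buy BRL at ask) = BRL 16,568,402.66
BRL 16,568,402.66 × 0.27643 (sell BRL at bid) = SGD 4,580,003.55
SGD 4,580,003.55 × 0.67747 (sell SGD at bid) = CHF 3,102,815.00

Net profit: CHF 67,815.00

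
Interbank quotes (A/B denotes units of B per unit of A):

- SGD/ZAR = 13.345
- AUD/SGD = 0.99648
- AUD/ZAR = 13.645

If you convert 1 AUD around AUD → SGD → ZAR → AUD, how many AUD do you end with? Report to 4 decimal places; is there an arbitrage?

Around AUD → SGD → ZAR → AUD: 1 × 0.99648 × 13.345 ÷ 13.645 = 0.974571
Product < 1; profitable direction is AUD → ZAR → SGD → AUD.

0.9746 (arbitrage exists)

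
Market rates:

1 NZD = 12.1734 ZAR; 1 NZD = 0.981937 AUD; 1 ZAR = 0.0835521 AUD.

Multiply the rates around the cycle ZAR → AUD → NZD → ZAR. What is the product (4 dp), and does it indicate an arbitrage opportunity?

Around ZAR → AUD → NZD → ZAR: 1 × 0.0835521 ÷ 0.981937 × 12.1734 = 1.035823
Product > 1; profitable direction is ZAR → AUD → NZD → ZAR.

1.0358 (arbitrage exists)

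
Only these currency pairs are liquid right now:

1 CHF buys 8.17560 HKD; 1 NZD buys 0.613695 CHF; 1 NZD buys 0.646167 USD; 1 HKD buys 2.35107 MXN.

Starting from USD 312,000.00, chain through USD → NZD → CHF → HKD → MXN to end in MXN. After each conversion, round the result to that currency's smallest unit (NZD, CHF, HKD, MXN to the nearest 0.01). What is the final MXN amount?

MXN 5,695,706.41

USD 312,000.00 ÷ 0.646167 = NZD 482,847.31
NZD 482,847.31 × 0.613695 = CHF 296,320.98
CHF 296,320.98 × 8.17560 = HKD 2,422,601.80
HKD 2,422,601.80 × 2.35107 = MXN 5,695,706.41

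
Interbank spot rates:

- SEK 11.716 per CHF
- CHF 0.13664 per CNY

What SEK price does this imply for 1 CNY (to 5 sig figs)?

CNY/SEK = 1.6009

1 CNY × 0.13664 = 0.13664 CHF
0.13664 CHF × 11.716 = 1.60087 SEK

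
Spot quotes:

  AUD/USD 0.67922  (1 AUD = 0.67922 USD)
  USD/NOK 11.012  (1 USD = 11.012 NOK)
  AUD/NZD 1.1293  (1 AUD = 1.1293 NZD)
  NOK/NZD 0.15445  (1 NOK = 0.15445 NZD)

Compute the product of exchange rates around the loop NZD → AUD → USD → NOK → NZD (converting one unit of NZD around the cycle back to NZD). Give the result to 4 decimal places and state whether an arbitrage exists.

1.0230 (arbitrage exists)

Around NZD → AUD → USD → NOK → NZD: 1 ÷ 1.1293 × 0.67922 × 11.012 × 0.15445 = 1.022952
Product > 1; profitable direction is NZD → AUD → USD → NOK → NZD.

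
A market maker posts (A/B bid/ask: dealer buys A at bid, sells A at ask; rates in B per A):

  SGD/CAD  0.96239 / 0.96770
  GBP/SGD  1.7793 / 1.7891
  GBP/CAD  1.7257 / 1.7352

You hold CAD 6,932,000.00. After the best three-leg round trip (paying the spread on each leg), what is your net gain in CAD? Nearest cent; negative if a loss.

Net result: CAD -22,470.17 (no profitable arbitrage after spreads)

Best loop CAD → SGD → GBP → CAD:
CAD 6,932,000.00 ÷ 0.96770 (buy SGD at ask) = SGD 7,163,377.08
SGD 7,163,377.08 ÷ 1.7891 (buy GBP at ask) = GBP 4,003,899.77
GBP 4,003,899.77 × 1.7257 (sell GBP at bid) = CAD 6,909,529.83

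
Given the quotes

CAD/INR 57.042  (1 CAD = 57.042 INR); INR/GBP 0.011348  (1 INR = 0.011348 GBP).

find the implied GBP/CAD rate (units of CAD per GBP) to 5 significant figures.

GBP/CAD = 1.5448

1 GBP ÷ 0.011348 = 88.1213 INR
88.1213 INR ÷ 57.042 = 1.54485 CAD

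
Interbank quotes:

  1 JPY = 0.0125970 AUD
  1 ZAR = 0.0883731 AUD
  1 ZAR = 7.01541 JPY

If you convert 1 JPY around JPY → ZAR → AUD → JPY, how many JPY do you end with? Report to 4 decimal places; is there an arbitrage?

1.0000 (no arbitrage)

Around JPY → ZAR → AUD → JPY: 1 ÷ 7.01541 × 0.0883731 ÷ 0.0125970 = 1.000000
Product ≈ 1 (deviation 0.000%, within rounding noise).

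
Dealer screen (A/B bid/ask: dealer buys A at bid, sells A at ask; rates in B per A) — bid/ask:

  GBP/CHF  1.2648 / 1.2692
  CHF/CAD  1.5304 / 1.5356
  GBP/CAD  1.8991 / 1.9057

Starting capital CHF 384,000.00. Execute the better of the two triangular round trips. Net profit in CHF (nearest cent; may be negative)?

Best loop CHF → CAD → GBP → CHF:
CHF 384,000.00 × 1.5304 (sell CHF at bid) = CAD 587,673.60
CAD 587,673.60 ÷ 1.9057 (buy GBP at ask) = GBP 308,376.76
GBP 308,376.76 × 1.2648 (sell GBP at bid) = CHF 390,034.93

Net profit: CHF 6,034.93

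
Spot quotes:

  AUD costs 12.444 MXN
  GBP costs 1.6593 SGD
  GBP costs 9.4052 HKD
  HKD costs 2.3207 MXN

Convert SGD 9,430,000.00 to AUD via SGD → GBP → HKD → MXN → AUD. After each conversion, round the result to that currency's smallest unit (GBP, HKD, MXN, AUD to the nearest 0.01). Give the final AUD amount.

SGD 9,430,000.00 ÷ 1.6593 = GBP 5,683,119.39
GBP 5,683,119.39 × 9.4052 = HKD 53,450,874.49
HKD 53,450,874.49 × 2.3207 = MXN 124,043,444.43
MXN 124,043,444.43 ÷ 12.444 = AUD 9,968,132.79

AUD 9,968,132.79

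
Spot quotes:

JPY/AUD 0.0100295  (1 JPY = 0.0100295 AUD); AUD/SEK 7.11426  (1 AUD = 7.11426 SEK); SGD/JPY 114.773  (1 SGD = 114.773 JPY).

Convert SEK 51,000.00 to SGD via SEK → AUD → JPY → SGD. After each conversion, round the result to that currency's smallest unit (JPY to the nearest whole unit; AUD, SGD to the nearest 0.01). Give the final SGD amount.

SGD 6,227.61

SEK 51,000.00 ÷ 7.11426 = AUD 7,168.70
AUD 7,168.70 ÷ 0.0100295 = JPY 714,761
JPY 714,761 ÷ 114.773 = SGD 6,227.61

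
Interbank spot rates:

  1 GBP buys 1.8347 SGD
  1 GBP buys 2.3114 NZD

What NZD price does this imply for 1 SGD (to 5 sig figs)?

SGD/NZD = 1.2598

1 SGD ÷ 1.8347 = 0.545048 GBP
0.545048 GBP × 2.3114 = 1.25982 NZD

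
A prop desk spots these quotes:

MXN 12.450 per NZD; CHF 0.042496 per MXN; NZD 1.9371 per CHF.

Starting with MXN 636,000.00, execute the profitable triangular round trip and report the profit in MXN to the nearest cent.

Profit: MXN 15,818.32

Profitable loop is MXN → CHF → NZD → MXN:
MXN 636,000.00 × 0.042496 = CHF 27,027.46
CHF 27,027.46 × 1.9371 = NZD 52,354.89
NZD 52,354.89 × 12.450 = MXN 651,818.32
Profit = MXN 651,818.32 − MXN 636,000.00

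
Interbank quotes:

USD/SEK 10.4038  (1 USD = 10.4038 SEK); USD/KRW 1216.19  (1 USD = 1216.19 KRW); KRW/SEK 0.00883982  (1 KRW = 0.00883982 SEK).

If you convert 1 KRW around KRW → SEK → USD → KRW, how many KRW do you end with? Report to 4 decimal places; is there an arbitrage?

1.0334 (arbitrage exists)

Around KRW → SEK → USD → KRW: 1 × 0.00883982 ÷ 10.4038 × 1216.19 = 1.033363
Product > 1; profitable direction is KRW → SEK → USD → KRW.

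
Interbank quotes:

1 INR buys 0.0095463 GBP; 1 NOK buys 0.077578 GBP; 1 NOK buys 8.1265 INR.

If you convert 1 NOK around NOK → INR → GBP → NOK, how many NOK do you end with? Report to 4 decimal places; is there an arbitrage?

1.0000 (no arbitrage)

Around NOK → INR → GBP → NOK: 1 × 8.1265 × 0.0095463 ÷ 0.077578 = 1.000000
Product ≈ 1 (deviation 0.000%, within rounding noise).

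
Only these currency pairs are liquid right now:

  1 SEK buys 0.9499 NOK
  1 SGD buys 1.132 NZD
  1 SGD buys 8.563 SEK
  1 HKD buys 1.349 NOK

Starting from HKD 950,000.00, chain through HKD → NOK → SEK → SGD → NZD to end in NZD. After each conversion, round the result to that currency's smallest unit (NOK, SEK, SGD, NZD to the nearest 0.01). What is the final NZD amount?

HKD 950,000.00 × 1.349 = NOK 1,281,550.00
NOK 1,281,550.00 ÷ 0.9499 = SEK 1,349,142.01
SEK 1,349,142.01 ÷ 8.563 = SGD 157,554.83
SGD 157,554.83 × 1.132 = NZD 178,352.07

NZD 178,352.07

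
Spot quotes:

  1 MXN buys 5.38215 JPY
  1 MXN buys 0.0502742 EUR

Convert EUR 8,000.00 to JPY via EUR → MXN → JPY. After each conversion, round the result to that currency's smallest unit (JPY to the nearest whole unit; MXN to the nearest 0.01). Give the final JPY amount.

JPY 856,447

EUR 8,000.00 ÷ 0.0502742 = MXN 159,127.35
MXN 159,127.35 × 5.38215 = JPY 856,447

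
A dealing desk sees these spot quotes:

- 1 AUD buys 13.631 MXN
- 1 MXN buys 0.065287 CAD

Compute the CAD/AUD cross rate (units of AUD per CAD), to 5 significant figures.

1 CAD ÷ 0.065287 = 15.317 MXN
15.317 MXN ÷ 13.631 = 1.12369 AUD

CAD/AUD = 1.1237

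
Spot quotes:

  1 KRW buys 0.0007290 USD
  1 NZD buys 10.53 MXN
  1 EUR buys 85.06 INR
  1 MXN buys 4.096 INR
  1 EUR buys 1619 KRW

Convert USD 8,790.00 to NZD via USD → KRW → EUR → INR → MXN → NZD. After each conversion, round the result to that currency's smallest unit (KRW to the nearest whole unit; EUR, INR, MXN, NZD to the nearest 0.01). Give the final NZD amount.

USD 8,790.00 ÷ 0.0007290 = KRW 12,057,613
KRW 12,057,613 ÷ 1619 = EUR 7,447.57
EUR 7,447.57 × 85.06 = INR 633,490.30
INR 633,490.30 ÷ 4.096 = MXN 154,660.72
MXN 154,660.72 ÷ 10.53 = NZD 14,687.63

NZD 14,687.63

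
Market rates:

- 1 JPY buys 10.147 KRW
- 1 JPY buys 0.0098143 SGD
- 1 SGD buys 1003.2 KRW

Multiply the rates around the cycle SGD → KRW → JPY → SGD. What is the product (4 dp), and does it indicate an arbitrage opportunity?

0.9703 (arbitrage exists)

Around SGD → KRW → JPY → SGD: 1 × 1003.2 ÷ 10.147 × 0.0098143 = 0.970307
Product < 1; profitable direction is SGD → JPY → KRW → SGD.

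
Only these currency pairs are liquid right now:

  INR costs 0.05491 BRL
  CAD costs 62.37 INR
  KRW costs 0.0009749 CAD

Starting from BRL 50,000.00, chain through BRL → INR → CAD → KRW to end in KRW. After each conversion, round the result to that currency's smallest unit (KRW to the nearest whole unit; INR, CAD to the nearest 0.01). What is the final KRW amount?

BRL 50,000.00 ÷ 0.05491 = INR 910,580.95
INR 910,580.95 ÷ 62.37 = CAD 14,599.66
CAD 14,599.66 ÷ 0.0009749 = KRW 14,975,546

KRW 14,975,546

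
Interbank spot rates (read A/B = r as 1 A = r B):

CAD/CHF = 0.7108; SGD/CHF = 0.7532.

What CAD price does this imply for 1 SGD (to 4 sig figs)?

1 SGD × 0.7532 = 0.7532 CHF
0.7532 CHF ÷ 0.7108 = 1.05965 CAD

SGD/CAD = 1.060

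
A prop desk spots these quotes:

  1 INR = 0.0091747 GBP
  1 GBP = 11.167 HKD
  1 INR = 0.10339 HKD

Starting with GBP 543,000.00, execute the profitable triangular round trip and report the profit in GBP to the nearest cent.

Profitable loop is GBP → INR → HKD → GBP:
GBP 543,000.00 ÷ 0.0091747 = INR 59,184,496.50
INR 59,184,496.50 × 0.10339 = HKD 6,119,085.09
HKD 6,119,085.09 ÷ 11.167 = GBP 547,961.41
Profit = GBP 547,961.41 − GBP 543,000.00

Profit: GBP 4,961.41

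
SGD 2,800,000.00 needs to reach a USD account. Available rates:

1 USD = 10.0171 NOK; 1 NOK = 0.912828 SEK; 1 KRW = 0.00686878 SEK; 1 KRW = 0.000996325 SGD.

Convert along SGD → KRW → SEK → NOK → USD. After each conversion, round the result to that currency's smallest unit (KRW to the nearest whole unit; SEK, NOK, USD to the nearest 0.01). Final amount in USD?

USD 2,111,084.65

SGD 2,800,000.00 ÷ 0.000996325 = KRW 2,810,327,955
KRW 2,810,327,955 × 0.00686878 = SEK 19,303,524.45
SEK 19,303,524.45 ÷ 0.912828 = NOK 21,146,946.03
NOK 21,146,946.03 ÷ 10.0171 = USD 2,111,084.65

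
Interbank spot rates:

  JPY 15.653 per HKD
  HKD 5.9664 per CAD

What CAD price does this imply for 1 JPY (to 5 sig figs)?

JPY/CAD = 0.010708

1 JPY ÷ 15.653 = 0.0638855 HKD
0.0638855 HKD ÷ 5.9664 = 0.0107075 CAD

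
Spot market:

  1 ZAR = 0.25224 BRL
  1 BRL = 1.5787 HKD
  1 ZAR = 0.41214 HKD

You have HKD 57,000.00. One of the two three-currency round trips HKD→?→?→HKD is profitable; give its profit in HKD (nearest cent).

Profitable loop is HKD → BRL → ZAR → HKD:
HKD 57,000.00 ÷ 1.5787 = BRL 36,105.66
BRL 36,105.66 ÷ 0.25224 = ZAR 143,140.09
ZAR 143,140.09 × 0.41214 = HKD 58,993.76
Profit = HKD 58,993.76 − HKD 57,000.00

Profit: HKD 1,993.76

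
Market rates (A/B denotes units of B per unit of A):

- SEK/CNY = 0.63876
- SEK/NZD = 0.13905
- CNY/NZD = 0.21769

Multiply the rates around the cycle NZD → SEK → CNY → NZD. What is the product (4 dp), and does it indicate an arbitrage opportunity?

Around NZD → SEK → CNY → NZD: 1 ÷ 0.13905 × 0.63876 × 0.21769 = 1.000012
Product ≈ 1 (deviation 0.001%, within rounding noise).

1.0000 (no arbitrage)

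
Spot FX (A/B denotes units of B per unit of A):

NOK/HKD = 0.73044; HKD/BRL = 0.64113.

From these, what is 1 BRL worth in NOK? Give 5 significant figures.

BRL/NOK = 2.1354

1 BRL ÷ 0.64113 = 1.55975 HKD
1.55975 HKD ÷ 0.73044 = 2.13535 NOK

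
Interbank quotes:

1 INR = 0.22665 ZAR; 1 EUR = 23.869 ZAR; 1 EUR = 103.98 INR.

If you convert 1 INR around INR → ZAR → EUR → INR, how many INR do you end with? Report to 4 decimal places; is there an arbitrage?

0.9874 (arbitrage exists)

Around INR → ZAR → EUR → INR: 1 × 0.22665 ÷ 23.869 × 103.98 = 0.987350
Product < 1; profitable direction is INR → EUR → ZAR → INR.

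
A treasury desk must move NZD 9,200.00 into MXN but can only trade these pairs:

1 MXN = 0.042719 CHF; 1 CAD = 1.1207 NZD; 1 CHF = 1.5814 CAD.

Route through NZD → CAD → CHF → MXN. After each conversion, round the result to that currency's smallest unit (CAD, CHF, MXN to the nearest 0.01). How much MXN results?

MXN 121,516.42

NZD 9,200.00 ÷ 1.1207 = CAD 8,209.15
CAD 8,209.15 ÷ 1.5814 = CHF 5,191.06
CHF 5,191.06 ÷ 0.042719 = MXN 121,516.42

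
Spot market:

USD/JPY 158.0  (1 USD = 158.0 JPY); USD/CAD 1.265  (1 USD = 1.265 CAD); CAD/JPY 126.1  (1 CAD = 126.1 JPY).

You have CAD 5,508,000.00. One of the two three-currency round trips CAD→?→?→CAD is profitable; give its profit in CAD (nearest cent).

Profitable loop is CAD → JPY → USD → CAD:
CAD 5,508,000.00 × 126.1 = JPY 694,558,800
JPY 694,558,800 ÷ 158.0 = USD 4,395,941.77
USD 4,395,941.77 × 1.265 = CAD 5,560,866.34
Profit = CAD 5,560,866.34 − CAD 5,508,000.00

Profit: CAD 52,866.34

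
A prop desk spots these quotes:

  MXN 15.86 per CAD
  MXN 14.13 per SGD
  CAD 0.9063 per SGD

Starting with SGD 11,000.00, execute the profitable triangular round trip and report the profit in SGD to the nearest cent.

Profit: SGD 189.89

Profitable loop is SGD → CAD → MXN → SGD:
SGD 11,000.00 × 0.9063 = CAD 9,969.30
CAD 9,969.30 × 15.86 = MXN 158,113.10
MXN 158,113.10 ÷ 14.13 = SGD 11,189.89
Profit = SGD 11,189.89 − SGD 11,000.00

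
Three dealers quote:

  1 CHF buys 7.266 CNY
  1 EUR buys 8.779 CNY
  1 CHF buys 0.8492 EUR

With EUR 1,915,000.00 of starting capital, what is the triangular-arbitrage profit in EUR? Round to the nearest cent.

Profit: EUR 49,845.56

Profitable loop is EUR → CNY → CHF → EUR:
EUR 1,915,000.00 × 8.779 = CNY 16,811,785.00
CNY 16,811,785.00 ÷ 7.266 = CHF 2,313,760.67
CHF 2,313,760.67 × 0.8492 = EUR 1,964,845.56
Profit = EUR 1,964,845.56 − EUR 1,915,000.00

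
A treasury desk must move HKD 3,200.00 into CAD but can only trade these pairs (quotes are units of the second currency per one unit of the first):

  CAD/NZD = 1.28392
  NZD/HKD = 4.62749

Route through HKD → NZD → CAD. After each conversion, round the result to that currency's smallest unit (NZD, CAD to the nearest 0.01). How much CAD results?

CAD 538.60

HKD 3,200.00 ÷ 4.62749 = NZD 691.52
NZD 691.52 ÷ 1.28392 = CAD 538.60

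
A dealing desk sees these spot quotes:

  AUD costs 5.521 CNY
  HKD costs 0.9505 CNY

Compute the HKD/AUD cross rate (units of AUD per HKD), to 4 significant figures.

HKD/AUD = 0.1722

1 HKD × 0.9505 = 0.9505 CNY
0.9505 CNY ÷ 5.521 = 0.172161 AUD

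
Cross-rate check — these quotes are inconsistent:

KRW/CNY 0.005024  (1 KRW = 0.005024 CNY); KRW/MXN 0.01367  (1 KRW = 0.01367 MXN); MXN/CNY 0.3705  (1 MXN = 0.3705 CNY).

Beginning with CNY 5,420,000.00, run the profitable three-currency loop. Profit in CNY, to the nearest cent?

Profitable loop is CNY → KRW → MXN → CNY:
CNY 5,420,000.00 ÷ 0.005024 = KRW 1,078,821,656
KRW 1,078,821,656 × 0.01367 = MXN 14,747,492.04
MXN 14,747,492.04 × 0.3705 = CNY 5,463,945.80
Profit = CNY 5,463,945.80 − CNY 5,420,000.00

Profit: CNY 43,945.80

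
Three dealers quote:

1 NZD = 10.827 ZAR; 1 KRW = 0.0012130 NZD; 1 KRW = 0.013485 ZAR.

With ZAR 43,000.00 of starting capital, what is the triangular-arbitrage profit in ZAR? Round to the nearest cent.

Profitable loop is ZAR → NZD → KRW → ZAR:
ZAR 43,000.00 ÷ 10.827 = NZD 3,971.55
NZD 3,971.55 ÷ 0.0012130 = KRW 3,274,157
KRW 3,274,157 × 0.013485 = ZAR 44,152.01
Profit = ZAR 44,152.01 − ZAR 43,000.00

Profit: ZAR 1,152.01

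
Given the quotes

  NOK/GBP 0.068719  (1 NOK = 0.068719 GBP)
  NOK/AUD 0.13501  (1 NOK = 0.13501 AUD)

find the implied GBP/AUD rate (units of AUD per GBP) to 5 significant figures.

GBP/AUD = 1.9647

1 GBP ÷ 0.068719 = 14.552 NOK
14.552 NOK × 0.13501 = 1.96467 AUD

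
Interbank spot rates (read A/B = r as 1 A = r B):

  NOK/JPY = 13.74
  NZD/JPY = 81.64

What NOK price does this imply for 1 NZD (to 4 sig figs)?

NZD/NOK = 5.942

1 NZD × 81.64 = 81.64 JPY
81.64 JPY ÷ 13.74 = 5.94178 NOK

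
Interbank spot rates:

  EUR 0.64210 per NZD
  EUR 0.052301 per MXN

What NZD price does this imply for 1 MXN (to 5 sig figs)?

MXN/NZD = 0.081453

1 MXN × 0.052301 = 0.052301 EUR
0.052301 EUR ÷ 0.64210 = 0.081453 NZD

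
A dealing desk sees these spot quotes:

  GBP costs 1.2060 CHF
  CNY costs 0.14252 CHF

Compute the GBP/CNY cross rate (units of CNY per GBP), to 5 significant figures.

GBP/CNY = 8.4620

1 GBP × 1.2060 = 1.206 CHF
1.206 CHF ÷ 0.14252 = 8.46197 CNY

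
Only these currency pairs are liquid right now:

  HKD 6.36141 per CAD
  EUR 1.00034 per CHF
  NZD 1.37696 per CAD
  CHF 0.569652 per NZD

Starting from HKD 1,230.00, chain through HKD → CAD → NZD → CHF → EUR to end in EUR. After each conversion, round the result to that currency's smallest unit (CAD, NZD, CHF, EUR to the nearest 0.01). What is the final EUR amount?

HKD 1,230.00 ÷ 6.36141 = CAD 193.35
CAD 193.35 × 1.37696 = NZD 266.24
NZD 266.24 × 0.569652 = CHF 151.66
CHF 151.66 × 1.00034 = EUR 151.71

EUR 151.71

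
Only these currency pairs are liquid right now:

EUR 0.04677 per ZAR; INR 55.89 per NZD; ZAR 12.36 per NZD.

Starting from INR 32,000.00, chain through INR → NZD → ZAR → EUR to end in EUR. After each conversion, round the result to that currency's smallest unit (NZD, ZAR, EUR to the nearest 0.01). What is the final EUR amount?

INR 32,000.00 ÷ 55.89 = NZD 572.55
NZD 572.55 × 12.36 = ZAR 7,076.72
ZAR 7,076.72 × 0.04677 = EUR 330.98

EUR 330.98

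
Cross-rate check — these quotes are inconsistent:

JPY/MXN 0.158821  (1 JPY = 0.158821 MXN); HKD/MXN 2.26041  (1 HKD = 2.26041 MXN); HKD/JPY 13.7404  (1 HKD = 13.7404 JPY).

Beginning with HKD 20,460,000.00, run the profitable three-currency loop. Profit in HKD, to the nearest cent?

Profit: HKD 732,663.74

Profitable loop is HKD → MXN → JPY → HKD:
HKD 20,460,000.00 × 2.26041 = MXN 46,247,988.60
MXN 46,247,988.60 ÷ 0.158821 = JPY 291,195,677
JPY 291,195,677 ÷ 13.7404 = HKD 21,192,663.74
Profit = HKD 21,192,663.74 − HKD 20,460,000.00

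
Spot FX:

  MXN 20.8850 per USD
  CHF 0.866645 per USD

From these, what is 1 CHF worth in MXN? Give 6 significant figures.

1 CHF ÷ 0.866645 = 1.15388 USD
1.15388 USD × 20.8850 = 24.0987 MXN

CHF/MXN = 24.0987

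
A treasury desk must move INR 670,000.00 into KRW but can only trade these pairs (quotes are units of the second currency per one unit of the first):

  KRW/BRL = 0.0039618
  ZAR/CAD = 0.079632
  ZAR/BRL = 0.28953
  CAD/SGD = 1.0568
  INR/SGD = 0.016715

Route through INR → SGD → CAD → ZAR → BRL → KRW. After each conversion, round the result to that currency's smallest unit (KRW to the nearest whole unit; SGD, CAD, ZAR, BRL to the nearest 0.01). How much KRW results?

KRW 9,725,271

INR 670,000.00 × 0.016715 = SGD 11,199.05
SGD 11,199.05 ÷ 1.0568 = CAD 10,597.13
CAD 10,597.13 ÷ 0.079632 = ZAR 133,076.28
ZAR 133,076.28 × 0.28953 = BRL 38,529.58
BRL 38,529.58 ÷ 0.0039618 = KRW 9,725,271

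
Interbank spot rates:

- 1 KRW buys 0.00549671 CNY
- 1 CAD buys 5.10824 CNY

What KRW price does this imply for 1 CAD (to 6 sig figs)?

1 CAD × 5.10824 = 5.10824 CNY
5.10824 CNY ÷ 0.00549671 = 929.327 KRW

CAD/KRW = 929.327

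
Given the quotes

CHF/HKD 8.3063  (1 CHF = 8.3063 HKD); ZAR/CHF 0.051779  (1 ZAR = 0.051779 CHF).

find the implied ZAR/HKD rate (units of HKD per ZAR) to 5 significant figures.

1 ZAR × 0.051779 = 0.051779 CHF
0.051779 CHF × 8.3063 = 0.430092 HKD

ZAR/HKD = 0.43009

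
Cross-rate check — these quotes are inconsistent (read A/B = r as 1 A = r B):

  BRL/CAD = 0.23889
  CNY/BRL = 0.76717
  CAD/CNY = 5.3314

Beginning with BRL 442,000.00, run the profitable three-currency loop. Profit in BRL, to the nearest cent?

Profit: BRL 10,367.52

Profitable loop is BRL → CNY → CAD → BRL:
BRL 442,000.00 ÷ 0.76717 = CNY 576,143.49
CNY 576,143.49 ÷ 5.3314 = CAD 108,066.08
CAD 108,066.08 ÷ 0.23889 = BRL 452,367.52
Profit = BRL 452,367.52 − BRL 442,000.00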